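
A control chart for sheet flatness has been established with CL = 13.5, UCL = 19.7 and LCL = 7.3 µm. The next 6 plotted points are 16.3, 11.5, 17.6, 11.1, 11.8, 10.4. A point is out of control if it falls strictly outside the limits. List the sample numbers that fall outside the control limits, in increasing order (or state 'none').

All 6 points lie within [7.3, 19.7].

none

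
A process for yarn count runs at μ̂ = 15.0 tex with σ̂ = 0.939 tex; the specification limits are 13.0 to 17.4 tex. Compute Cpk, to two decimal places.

0.71

Cpu = (USL − μ̂) / (3σ̂) = (17.4 − 15.0) / (3 × 0.939) = 0.8520; Cpl = (μ̂ − LSL) / (3σ̂) = (15.0 − 13.0) / (3 × 0.939) = 0.7100; Cpk = min(Cpu, Cpl) = 0.7100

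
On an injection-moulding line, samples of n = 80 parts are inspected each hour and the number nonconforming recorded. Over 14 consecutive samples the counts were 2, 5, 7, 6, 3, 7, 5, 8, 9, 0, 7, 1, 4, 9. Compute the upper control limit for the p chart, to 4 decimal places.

p̄ = Σdᵢ / (k·n) = 73 / (14 × 80) = 0.06518
UCL = p̄ + 3·√(p̄(1−p̄)/n) = 0.06518 + 3 × √(0.06518×0.93482/80) = 0.06518 + 3 × 0.02760 = 0.14797

0.1480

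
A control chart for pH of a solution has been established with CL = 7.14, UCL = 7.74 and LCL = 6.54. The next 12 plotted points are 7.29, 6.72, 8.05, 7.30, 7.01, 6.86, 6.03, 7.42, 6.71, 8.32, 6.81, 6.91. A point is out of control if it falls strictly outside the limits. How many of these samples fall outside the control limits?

Compare each point to [6.54, 7.74]: sample 3 = 8.05 > UCL; sample 7 = 6.03 < LCL; sample 10 = 8.32 > UCL.

3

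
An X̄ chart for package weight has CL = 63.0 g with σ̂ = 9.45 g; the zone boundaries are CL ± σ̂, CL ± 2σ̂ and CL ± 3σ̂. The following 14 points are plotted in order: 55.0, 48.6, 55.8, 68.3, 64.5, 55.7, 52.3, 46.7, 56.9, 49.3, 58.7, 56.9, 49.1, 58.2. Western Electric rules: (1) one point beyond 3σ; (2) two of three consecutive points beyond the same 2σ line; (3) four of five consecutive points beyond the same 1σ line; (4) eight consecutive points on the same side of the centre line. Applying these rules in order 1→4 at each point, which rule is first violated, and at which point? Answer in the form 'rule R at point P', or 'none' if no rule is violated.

Zone of each point (C = within 1σ̂, B = 1σ̂–2σ̂, A = 2σ̂–3σ̂, * = beyond 3σ̂; sign = side of CL): 1:-C, 2:-B, 3:-C, 4:+C, 5:+C, 6:-C, 7:-B, 8:-B, 9:-C, 10:-B, 11:-C, 12:-C, 13:-B, 14:-C
Rule 4 (eight consecutive points on the same side of the centre line) is satisfied at point 13.

rule 4 at point 13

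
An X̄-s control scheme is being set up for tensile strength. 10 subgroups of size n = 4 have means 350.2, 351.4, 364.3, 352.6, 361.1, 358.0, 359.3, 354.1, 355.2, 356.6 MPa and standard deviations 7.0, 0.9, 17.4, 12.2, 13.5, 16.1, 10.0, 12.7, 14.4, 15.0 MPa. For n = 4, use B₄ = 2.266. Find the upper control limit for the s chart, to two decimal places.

27.01

s̄ = (7.0 + 0.9 + 17.4 + 12.2 + 13.5 + 16.1 + 10.0 + 12.7 + 14.4 + 15.0) / 10 = 11.9200
UCL_s = B₄·s̄ = 2.266 × 11.9200 = 27.0107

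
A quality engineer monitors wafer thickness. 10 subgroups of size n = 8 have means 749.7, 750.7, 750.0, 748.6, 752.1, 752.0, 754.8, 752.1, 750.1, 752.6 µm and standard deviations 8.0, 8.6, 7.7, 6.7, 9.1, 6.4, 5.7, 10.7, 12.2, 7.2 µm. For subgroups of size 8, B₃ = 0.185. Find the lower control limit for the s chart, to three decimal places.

s̄ = (8.0 + 8.6 + 7.7 + 6.7 + 9.1 + 6.4 + 5.7 + 10.7 + 12.2 + 7.2) / 10 = 8.2300
LCL_s = B₃·s̄ = 0.185 × 8.2300 = 1.5226

1.523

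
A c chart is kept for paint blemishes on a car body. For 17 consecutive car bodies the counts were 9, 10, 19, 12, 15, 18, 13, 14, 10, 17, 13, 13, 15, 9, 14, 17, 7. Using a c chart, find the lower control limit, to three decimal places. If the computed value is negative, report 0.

2.321

c̄ = (9 + 10 + 19 + 12 + 15 + 18 + 13 + 14 + 10 + 17 + 13 + 13 + 15 + 9 + 14 + 17 + 7) / 17 = 225 / 17 = 13.2353
LCL = c̄ − 3√c̄ = 13.2353 − 3 × 3.6380 = 2.3212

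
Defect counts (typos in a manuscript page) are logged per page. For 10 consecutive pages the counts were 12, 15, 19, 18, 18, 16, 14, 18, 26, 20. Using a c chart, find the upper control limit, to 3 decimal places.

c̄ = (12 + 15 + 19 + 18 + 18 + 16 + 14 + 18 + 26 + 20) / 10 = 176 / 10 = 17.6000
UCL = c̄ + 3√c̄ = 17.6000 + 3 × √17.6000 = 17.6000 + 3 × 4.1952 = 30.1857

30.186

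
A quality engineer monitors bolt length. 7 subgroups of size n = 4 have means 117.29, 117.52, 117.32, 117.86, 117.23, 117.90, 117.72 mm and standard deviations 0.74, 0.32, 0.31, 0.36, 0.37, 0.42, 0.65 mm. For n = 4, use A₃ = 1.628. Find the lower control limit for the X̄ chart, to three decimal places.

116.811

X̄̄ = (117.29 + 117.52 + 117.32 + 117.86 + 117.23 + 117.90 + 117.72) / 7 = 117.5486
s̄ = (0.74 + 0.32 + 0.31 + 0.36 + 0.37 + 0.42 + 0.65) / 7 = 0.4529
LCL = X̄̄ − A₃·s̄ = 117.5486 − 1.628 × 0.4529 = 116.8113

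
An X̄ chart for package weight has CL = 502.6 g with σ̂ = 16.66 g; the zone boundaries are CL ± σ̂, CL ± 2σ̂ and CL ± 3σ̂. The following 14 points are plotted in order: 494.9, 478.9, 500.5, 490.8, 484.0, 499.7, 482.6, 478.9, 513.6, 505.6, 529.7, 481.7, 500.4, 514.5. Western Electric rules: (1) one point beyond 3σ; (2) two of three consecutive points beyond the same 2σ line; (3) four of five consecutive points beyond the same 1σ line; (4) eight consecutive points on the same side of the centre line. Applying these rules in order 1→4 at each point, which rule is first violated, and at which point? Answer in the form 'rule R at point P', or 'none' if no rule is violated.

rule 4 at point 8

Zone of each point (C = within 1σ̂, B = 1σ̂–2σ̂, A = 2σ̂–3σ̂, * = beyond 3σ̂; sign = side of CL): 1:-C, 2:-B, 3:-C, 4:-C, 5:-B, 6:-C, 7:-B, 8:-B, 9:+C, 10:+C, 11:+B, 12:-B, 13:-C, 14:+C
Rule 4 (eight consecutive points on the same side of the centre line) is satisfied at point 8.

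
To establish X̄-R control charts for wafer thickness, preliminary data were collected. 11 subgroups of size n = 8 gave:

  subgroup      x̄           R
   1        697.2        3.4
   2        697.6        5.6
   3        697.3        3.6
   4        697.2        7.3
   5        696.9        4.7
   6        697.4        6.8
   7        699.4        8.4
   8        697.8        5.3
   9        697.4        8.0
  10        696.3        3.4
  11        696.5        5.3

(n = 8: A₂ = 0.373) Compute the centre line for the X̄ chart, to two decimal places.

X̄̄ = (697.2 + 697.6 + 697.3 + 697.2 + 696.9 + 697.4 + 699.4 + 697.8 + 697.4 + 696.3 + 696.5) / 11 = 7671.0000 / 11 = 697.3636
CL = X̄̄ = 697.3636

697.36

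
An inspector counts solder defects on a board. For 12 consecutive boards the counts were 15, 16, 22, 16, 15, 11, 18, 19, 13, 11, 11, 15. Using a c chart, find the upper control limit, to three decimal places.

c̄ = (15 + 16 + 22 + 16 + 15 + 11 + 18 + 19 + 13 + 11 + 11 + 15) / 12 = 182 / 12 = 15.1667
UCL = c̄ + 3√c̄ = 15.1667 + 3 × √15.1667 = 15.1667 + 3 × 3.8944 = 26.8500

26.850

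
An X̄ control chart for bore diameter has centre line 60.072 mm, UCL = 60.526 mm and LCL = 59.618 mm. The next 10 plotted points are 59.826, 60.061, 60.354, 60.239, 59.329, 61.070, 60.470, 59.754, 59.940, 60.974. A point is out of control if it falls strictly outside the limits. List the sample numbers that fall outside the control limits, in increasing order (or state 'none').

5, 6, 10

Compare each point to [59.618, 60.526]: sample 5 = 59.329 < LCL; sample 6 = 61.070 > UCL; sample 10 = 60.974 > UCL.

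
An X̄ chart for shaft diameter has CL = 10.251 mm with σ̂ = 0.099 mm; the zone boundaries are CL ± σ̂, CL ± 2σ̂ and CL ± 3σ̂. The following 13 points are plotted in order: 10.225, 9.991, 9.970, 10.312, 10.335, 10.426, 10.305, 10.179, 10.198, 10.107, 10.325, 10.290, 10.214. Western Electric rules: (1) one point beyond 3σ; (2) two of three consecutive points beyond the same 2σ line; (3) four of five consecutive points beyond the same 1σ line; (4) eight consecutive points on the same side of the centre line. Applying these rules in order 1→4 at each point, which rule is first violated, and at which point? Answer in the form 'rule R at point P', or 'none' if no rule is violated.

rule 2 at point 3

Zone of each point (C = within 1σ̂, B = 1σ̂–2σ̂, A = 2σ̂–3σ̂, * = beyond 3σ̂; sign = side of CL): 1:-C, 2:-A, 3:-A, 4:+C, 5:+C, 6:+B, 7:+C, 8:-C, 9:-C, 10:-B, 11:+C, 12:+C, 13:-C
Rule 2 (two of three consecutive points beyond the same 2σ limit) is satisfied at point 3.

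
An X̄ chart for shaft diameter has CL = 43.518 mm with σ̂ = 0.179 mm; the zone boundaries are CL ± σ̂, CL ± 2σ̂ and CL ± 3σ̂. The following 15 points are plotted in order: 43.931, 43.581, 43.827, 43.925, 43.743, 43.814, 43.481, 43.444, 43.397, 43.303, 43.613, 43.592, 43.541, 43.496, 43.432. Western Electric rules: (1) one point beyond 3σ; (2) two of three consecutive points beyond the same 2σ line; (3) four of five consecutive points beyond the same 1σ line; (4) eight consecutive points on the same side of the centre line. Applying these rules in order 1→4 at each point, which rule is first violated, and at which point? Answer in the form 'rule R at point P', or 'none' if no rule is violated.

rule 3 at point 5

Zone of each point (C = within 1σ̂, B = 1σ̂–2σ̂, A = 2σ̂–3σ̂, * = beyond 3σ̂; sign = side of CL): 1:+A, 2:+C, 3:+B, 4:+A, 5:+B, 6:+B, 7:-C, 8:-C, 9:-C, 10:-B, 11:+C, 12:+C, 13:+C, 14:-C, 15:-C
Rule 3 (four of five consecutive points beyond the same 1σ limit) is satisfied at point 5.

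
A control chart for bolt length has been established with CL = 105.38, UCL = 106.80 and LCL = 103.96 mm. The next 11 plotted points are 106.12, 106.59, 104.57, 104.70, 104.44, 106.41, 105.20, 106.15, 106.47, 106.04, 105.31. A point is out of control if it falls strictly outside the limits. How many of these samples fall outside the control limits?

All 11 points lie within [103.96, 106.80].

0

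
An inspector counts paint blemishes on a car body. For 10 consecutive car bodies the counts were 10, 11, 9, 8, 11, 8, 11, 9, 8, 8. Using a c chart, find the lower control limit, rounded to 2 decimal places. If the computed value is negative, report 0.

0.15

c̄ = (10 + 11 + 9 + 8 + 11 + 8 + 11 + 9 + 8 + 8) / 10 = 93 / 10 = 9.3000
LCL = c̄ − 3√c̄ = 9.3000 − 3 × 3.0496 = 0.1512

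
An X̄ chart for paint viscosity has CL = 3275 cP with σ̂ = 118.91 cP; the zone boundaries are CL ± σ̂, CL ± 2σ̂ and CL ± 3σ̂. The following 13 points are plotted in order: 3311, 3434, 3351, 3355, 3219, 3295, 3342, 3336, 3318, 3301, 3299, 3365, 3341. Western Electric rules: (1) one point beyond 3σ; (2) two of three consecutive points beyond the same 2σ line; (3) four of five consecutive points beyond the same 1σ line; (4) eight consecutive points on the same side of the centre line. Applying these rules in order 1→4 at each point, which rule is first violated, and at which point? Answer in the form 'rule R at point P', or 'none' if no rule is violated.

rule 4 at point 13

Zone of each point (C = within 1σ̂, B = 1σ̂–2σ̂, A = 2σ̂–3σ̂, * = beyond 3σ̂; sign = side of CL): 1:+C, 2:+B, 3:+C, 4:+C, 5:-C, 6:+C, 7:+C, 8:+C, 9:+C, 10:+C, 11:+C, 12:+C, 13:+C
Rule 4 (eight consecutive points on the same side of the centre line) is satisfied at point 13.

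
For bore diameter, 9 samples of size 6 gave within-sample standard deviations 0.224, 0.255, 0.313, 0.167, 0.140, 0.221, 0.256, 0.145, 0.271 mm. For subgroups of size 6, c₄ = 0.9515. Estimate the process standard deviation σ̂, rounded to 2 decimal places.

0.23

s̄ = (0.224 + 0.255 + 0.313 + 0.167 + 0.140 + 0.221 + 0.256 + 0.145 + 0.271) / 9 = 0.2213
σ̂ = s̄ / c₄ = 0.2213 / 0.9515 = 0.2326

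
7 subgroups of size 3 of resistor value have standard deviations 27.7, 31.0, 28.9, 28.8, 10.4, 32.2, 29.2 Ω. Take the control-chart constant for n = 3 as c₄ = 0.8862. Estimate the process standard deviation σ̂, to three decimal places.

30.338

s̄ = (27.7 + 31.0 + 28.9 + 28.8 + 10.4 + 32.2 + 29.2) / 7 = 26.8857
σ̂ = s̄ / c₄ = 26.8857 / 0.8862 = 30.3382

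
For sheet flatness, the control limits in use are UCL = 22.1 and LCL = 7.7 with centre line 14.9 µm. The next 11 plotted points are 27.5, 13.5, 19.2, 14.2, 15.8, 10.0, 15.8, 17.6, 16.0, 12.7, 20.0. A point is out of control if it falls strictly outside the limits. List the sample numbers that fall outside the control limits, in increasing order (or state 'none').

1

Compare each point to [7.7, 22.1]: sample 1 = 27.5 > UCL.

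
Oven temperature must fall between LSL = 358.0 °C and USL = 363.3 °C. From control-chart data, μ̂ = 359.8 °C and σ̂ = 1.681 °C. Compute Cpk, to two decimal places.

0.36

Cpu = (USL − μ̂) / (3σ̂) = (363.3 − 359.8) / (3 × 1.681) = 0.6940; Cpl = (μ̂ − LSL) / (3σ̂) = (359.8 − 358.0) / (3 × 1.681) = 0.3569; Cpk = min(Cpu, Cpl) = 0.3569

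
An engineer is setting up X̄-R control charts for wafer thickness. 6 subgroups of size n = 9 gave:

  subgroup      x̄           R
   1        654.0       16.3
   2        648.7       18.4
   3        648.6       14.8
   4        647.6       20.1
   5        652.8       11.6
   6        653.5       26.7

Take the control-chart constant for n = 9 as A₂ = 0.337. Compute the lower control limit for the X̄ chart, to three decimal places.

644.806

X̄̄ = (654.0 + 648.7 + 648.6 + 647.6 + 652.8 + 653.5) / 6 = 3905.2000 / 6 = 650.8667
R̄ = (16.3 + 18.4 + 14.8 + 20.1 + 11.6 + 26.7) / 6 = 107.9000 / 6 = 17.9833
LCL = X̄̄ − A₂·R̄ = 650.8667 − 0.337 × 17.9833 = 644.8063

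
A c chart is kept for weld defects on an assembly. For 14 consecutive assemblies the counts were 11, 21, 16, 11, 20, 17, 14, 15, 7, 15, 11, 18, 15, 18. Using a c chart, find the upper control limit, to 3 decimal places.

c̄ = (11 + 21 + 16 + 11 + 20 + 17 + 14 + 15 + 7 + 15 + 11 + 18 + 15 + 18) / 14 = 209 / 14 = 14.9286
UCL = c̄ + 3√c̄ = 14.9286 + 3 × √14.9286 = 14.9286 + 3 × 3.8638 = 26.5198

26.520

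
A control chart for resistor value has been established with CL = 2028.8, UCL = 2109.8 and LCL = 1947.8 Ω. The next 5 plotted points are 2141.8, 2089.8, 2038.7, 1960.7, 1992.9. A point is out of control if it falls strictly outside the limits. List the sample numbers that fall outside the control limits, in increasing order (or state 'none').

1

Compare each point to [1947.8, 2109.8]: sample 1 = 2141.8 > UCL.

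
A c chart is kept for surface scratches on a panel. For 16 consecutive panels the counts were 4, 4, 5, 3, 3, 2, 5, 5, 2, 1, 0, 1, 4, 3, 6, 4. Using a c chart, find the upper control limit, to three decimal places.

8.658

c̄ = (4 + 4 + 5 + 3 + 3 + 2 + 5 + 5 + 2 + 1 + 0 + 1 + 4 + 3 + 6 + 4) / 16 = 52 / 16 = 3.2500
UCL = c̄ + 3√c̄ = 3.2500 + 3 × √3.2500 = 3.2500 + 3 × 1.8028 = 8.6583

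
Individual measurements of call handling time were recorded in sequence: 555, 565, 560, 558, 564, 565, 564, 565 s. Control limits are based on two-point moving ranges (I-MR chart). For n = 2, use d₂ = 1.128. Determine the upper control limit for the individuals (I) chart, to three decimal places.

571.878

X̄ = (555 + 565 + 560 + 558 + 564 + 565 + 564 + 565) / 8 = 562.0000
Moving ranges: 10, 5, 2, 6, 1, 1, 1; M̄R̄ = 26.0000 / 7 = 3.7143
UCL = X̄ + 3·M̄R̄/d₂ = 562.0000 + 3 × 3.7143 / 1.128 = 571.8784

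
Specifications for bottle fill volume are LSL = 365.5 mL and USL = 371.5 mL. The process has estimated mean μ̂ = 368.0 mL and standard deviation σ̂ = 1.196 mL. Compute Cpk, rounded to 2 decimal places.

Cpu = (USL − μ̂) / (3σ̂) = (371.5 − 368.0) / (3 × 1.196) = 0.9755; Cpl = (μ̂ − LSL) / (3σ̂) = (368.0 − 365.5) / (3 × 1.196) = 0.6968; Cpk = min(Cpu, Cpl) = 0.6968

0.70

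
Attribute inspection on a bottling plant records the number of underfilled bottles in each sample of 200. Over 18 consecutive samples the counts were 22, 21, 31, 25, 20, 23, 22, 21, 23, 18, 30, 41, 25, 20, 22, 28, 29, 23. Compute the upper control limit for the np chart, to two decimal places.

p̄ = Σdᵢ / (k·n) = 444 / (18 × 200) = 0.12333
UCL = np̄ + 3·√(np̄(1−p̄)) = 24.6667 + 3 × √(24.6667×0.87667) = 24.6667 + 3 × 4.6502 = 38.6173

38.62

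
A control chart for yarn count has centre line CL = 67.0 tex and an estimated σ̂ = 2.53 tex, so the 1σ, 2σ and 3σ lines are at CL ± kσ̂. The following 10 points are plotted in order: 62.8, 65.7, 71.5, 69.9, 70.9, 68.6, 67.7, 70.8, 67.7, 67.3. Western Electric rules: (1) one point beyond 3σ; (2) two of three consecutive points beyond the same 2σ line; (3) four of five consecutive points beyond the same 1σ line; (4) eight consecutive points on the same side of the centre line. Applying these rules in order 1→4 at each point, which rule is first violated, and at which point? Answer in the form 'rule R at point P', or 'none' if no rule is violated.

rule 4 at point 10

Zone of each point (C = within 1σ̂, B = 1σ̂–2σ̂, A = 2σ̂–3σ̂, * = beyond 3σ̂; sign = side of CL): 1:-B, 2:-C, 3:+B, 4:+B, 5:+B, 6:+C, 7:+C, 8:+B, 9:+C, 10:+C
Rule 4 (eight consecutive points on the same side of the centre line) is satisfied at point 10.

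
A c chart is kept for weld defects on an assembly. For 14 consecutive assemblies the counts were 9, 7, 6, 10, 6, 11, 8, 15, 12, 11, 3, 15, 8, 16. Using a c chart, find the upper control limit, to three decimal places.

c̄ = (9 + 7 + 6 + 10 + 6 + 11 + 8 + 15 + 12 + 11 + 3 + 15 + 8 + 16) / 14 = 137 / 14 = 9.7857
UCL = c̄ + 3√c̄ = 9.7857 + 3 × √9.7857 = 9.7857 + 3 × 3.1282 = 19.1704

19.170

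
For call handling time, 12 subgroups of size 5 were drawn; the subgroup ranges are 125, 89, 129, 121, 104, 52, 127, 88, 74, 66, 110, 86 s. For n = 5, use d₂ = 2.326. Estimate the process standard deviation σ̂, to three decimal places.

R̄ = (125 + 89 + 129 + 121 + 104 + 52 + 127 + 88 + 74 + 66 + 110 + 86) / 12 = 97.5833
σ̂ = R̄ / d₂ = 97.5833 / 2.326 = 41.9533

41.953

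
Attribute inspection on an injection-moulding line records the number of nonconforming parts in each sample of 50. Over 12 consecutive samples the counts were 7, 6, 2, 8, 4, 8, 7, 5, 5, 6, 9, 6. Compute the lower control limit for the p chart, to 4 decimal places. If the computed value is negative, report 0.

0.0000

p̄ = Σdᵢ / (k·n) = 73 / (12 × 50) = 0.12167
LCL = p̄ − 3·√(p̄(1−p̄)/n) = 0.12167 − 3 × 0.04623 = -0.01703 → 0 (negative, so LCL = 0)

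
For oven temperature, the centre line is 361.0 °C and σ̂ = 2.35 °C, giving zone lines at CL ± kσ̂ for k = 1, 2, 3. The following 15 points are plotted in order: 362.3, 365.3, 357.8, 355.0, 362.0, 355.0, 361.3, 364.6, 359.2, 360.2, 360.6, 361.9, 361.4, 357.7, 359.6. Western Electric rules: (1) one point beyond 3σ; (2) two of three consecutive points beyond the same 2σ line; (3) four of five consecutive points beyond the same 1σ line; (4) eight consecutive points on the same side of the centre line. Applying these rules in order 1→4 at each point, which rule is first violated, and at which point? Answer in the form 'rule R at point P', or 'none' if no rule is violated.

Zone of each point (C = within 1σ̂, B = 1σ̂–2σ̂, A = 2σ̂–3σ̂, * = beyond 3σ̂; sign = side of CL): 1:+C, 2:+B, 3:-B, 4:-A, 5:+C, 6:-A, 7:+C, 8:+B, 9:-C, 10:-C, 11:-C, 12:+C, 13:+C, 14:-B, 15:-C
Rule 2 (two of three consecutive points beyond the same 2σ limit) is satisfied at point 6.

rule 2 at point 6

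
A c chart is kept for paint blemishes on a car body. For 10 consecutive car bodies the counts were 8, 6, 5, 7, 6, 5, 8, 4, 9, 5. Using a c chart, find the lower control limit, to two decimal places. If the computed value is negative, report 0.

c̄ = (8 + 6 + 5 + 7 + 6 + 5 + 8 + 4 + 9 + 5) / 10 = 63 / 10 = 6.3000
LCL = c̄ − 3√c̄ = 6.3000 − 3 × 2.5100 = -1.2299 → 0 (cannot be negative)

0.00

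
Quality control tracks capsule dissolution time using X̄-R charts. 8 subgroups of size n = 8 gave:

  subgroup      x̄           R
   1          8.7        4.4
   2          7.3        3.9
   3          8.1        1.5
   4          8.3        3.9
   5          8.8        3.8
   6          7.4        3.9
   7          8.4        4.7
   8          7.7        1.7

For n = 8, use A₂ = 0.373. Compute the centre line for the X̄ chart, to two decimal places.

8.09

X̄̄ = (8.7 + 7.3 + 8.1 + 8.3 + 8.8 + 7.4 + 8.4 + 7.7) / 8 = 64.7000 / 8 = 8.0875
CL = X̄̄ = 8.0875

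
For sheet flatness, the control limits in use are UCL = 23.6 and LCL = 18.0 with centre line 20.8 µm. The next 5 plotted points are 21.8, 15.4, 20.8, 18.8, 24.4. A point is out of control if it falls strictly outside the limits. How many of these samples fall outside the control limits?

2

Compare each point to [18.0, 23.6]: sample 2 = 15.4 < LCL; sample 5 = 24.4 > UCL.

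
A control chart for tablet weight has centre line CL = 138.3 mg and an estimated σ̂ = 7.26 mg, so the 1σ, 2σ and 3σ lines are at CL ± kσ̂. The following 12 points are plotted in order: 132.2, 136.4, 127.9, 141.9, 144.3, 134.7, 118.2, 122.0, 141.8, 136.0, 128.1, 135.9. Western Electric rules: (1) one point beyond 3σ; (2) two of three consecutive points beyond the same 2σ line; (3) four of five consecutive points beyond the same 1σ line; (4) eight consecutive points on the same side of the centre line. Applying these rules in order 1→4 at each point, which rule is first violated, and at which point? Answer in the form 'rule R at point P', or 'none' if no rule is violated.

rule 2 at point 8

Zone of each point (C = within 1σ̂, B = 1σ̂–2σ̂, A = 2σ̂–3σ̂, * = beyond 3σ̂; sign = side of CL): 1:-C, 2:-C, 3:-B, 4:+C, 5:+C, 6:-C, 7:-A, 8:-A, 9:+C, 10:-C, 11:-B, 12:-C
Rule 2 (two of three consecutive points beyond the same 2σ limit) is satisfied at point 8.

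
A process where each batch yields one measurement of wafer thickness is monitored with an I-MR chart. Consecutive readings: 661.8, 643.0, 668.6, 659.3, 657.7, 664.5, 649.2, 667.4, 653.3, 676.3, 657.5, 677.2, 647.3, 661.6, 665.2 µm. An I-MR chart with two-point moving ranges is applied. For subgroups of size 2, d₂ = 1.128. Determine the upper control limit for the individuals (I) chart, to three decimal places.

X̄ = (661.8 + 643.0 + 668.6 + 659.3 + 657.7 + 664.5 + 649.2 + 667.4 + 653.3 + 676.3 + 657.5 + 677.2 + 647.3 + 661.6 + 665.2) / 15 = 660.6600
Moving ranges: 18.8, 25.6, 9.3, 1.6, 6.8, 15.3, 18.2, 14.1, 23.0, 18.8, 19.7, 29.9, 14.3, 3.6; M̄R̄ = 219.0000 / 14 = 15.6429
UCL = X̄ + 3·M̄R̄/d₂ = 660.6600 + 3 × 15.6429 / 1.128 = 702.2633

702.263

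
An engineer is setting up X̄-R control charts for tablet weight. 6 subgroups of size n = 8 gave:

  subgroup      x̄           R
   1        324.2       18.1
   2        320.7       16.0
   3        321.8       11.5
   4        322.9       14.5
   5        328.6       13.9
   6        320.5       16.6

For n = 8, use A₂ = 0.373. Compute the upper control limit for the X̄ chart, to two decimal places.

X̄̄ = (324.2 + 320.7 + 321.8 + 322.9 + 328.6 + 320.5) / 6 = 1938.7000 / 6 = 323.1167
R̄ = (18.1 + 16.0 + 11.5 + 14.5 + 13.9 + 16.6) / 6 = 90.6000 / 6 = 15.1000
UCL = X̄̄ + A₂·R̄ = 323.1167 + 0.373 × 15.1000 = 328.7490

328.75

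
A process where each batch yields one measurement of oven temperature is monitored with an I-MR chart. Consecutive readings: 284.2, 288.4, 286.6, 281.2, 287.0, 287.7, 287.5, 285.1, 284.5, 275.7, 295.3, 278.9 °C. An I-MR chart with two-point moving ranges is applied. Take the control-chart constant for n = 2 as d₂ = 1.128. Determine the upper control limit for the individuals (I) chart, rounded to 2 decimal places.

X̄ = (284.2 + 288.4 + 286.6 + 281.2 + 287.0 + 287.7 + 287.5 + 285.1 + 284.5 + 275.7 + 295.3 + 278.9) / 12 = 285.1750
Moving ranges: 4.2, 1.8, 5.4, 5.8, 0.7, 0.2, 2.4, 0.6, 8.8, 19.6, 16.4; M̄R̄ = 65.9000 / 11 = 5.9909
UCL = X̄ + 3·M̄R̄/d₂ = 285.1750 + 3 × 5.9909 / 1.128 = 301.1083

301.11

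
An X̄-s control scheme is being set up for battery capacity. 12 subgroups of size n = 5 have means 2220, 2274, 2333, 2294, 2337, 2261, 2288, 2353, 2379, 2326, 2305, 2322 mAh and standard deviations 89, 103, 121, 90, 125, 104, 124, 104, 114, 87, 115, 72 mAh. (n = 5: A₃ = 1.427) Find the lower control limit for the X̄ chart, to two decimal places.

2159.26

X̄̄ = (2220 + 2274 + 2333 + 2294 + 2337 + 2261 + 2288 + 2353 + 2379 + 2326 + 2305 + 2322) / 12 = 2307.6667
s̄ = (89 + 103 + 121 + 90 + 125 + 104 + 124 + 104 + 114 + 87 + 115 + 72) / 12 = 104.0000
LCL = X̄̄ − A₃·s̄ = 2307.6667 − 1.427 × 104.0000 = 2159.2587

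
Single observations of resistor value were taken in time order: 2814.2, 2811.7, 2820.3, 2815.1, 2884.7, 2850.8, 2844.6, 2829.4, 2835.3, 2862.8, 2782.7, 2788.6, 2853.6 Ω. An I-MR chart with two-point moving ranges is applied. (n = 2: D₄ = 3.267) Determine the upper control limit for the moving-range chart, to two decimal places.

Moving ranges: 2.5, 8.6, 5.2, 69.6, 33.9, 6.2, 15.2, 5.9, 27.5, 80.1, 5.9, 65.0; M̄R̄ = 325.6000 / 12 = 27.1333
UCL_MR = D₄·M̄R̄ = 3.267 × 27.1333 = 88.6446

88.64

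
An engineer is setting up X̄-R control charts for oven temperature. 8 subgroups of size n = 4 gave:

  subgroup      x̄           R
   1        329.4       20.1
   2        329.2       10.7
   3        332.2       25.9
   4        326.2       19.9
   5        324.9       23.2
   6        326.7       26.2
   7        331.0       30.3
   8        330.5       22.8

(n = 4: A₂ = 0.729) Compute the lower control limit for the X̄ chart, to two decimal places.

312.44

X̄̄ = (329.4 + 329.2 + 332.2 + 326.2 + 324.9 + 326.7 + 331.0 + 330.5) / 8 = 2630.1000 / 8 = 328.7625
R̄ = (20.1 + 10.7 + 25.9 + 19.9 + 23.2 + 26.2 + 30.3 + 22.8) / 8 = 179.1000 / 8 = 22.3875
LCL = X̄̄ − A₂·R̄ = 328.7625 − 0.729 × 22.3875 = 312.4420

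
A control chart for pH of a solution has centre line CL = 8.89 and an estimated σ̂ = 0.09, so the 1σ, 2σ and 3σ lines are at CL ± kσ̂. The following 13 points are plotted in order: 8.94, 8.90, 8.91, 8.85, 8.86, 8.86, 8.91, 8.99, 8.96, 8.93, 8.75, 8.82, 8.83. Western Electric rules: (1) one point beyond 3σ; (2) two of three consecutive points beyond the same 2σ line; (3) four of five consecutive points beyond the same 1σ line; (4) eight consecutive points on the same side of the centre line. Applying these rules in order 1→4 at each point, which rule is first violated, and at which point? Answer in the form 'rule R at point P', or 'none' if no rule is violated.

Zone of each point (C = within 1σ̂, B = 1σ̂–2σ̂, A = 2σ̂–3σ̂, * = beyond 3σ̂; sign = side of CL): 1:+C, 2:+C, 3:+C, 4:-C, 5:-C, 6:-C, 7:+C, 8:+B, 9:+C, 10:+C, 11:-B, 12:-C, 13:-C
No rule fires across all 13 points.

none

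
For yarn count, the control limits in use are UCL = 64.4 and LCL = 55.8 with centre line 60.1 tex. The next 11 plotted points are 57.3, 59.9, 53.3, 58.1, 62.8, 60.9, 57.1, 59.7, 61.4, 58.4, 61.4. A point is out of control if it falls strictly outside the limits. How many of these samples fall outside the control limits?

Compare each point to [55.8, 64.4]: sample 3 = 53.3 < LCL.

1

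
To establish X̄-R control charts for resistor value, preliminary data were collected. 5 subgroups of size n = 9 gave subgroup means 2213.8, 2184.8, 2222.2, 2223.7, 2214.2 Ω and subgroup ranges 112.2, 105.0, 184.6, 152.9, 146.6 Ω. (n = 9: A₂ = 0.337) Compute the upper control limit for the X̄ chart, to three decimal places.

2259.008

X̄̄ = (2213.8 + 2184.8 + 2222.2 + 2223.7 + 2214.2) / 5 = 11058.7000 / 5 = 2211.7400
R̄ = (112.2 + 105.0 + 184.6 + 152.9 + 146.6) / 5 = 701.3000 / 5 = 140.2600
UCL = X̄̄ + A₂·R̄ = 2211.7400 + 0.337 × 140.2600 = 2259.0076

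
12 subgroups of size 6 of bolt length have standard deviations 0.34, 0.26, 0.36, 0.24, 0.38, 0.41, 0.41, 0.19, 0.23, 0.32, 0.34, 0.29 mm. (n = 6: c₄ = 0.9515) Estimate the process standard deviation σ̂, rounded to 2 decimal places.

s̄ = (0.34 + 0.26 + 0.36 + 0.24 + 0.38 + 0.41 + 0.41 + 0.19 + 0.23 + 0.32 + 0.34 + 0.29) / 12 = 0.3142
σ̂ = s̄ / c₄ = 0.3142 / 0.9515 = 0.3302

0.33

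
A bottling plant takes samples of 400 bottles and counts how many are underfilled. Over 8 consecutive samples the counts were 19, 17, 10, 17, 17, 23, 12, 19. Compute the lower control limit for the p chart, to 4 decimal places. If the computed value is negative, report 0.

p̄ = Σdᵢ / (k·n) = 134 / (8 × 400) = 0.04188
LCL = p̄ − 3·√(p̄(1−p̄)/n) = 0.04188 − 3 × 0.01002 = 0.01183

0.0118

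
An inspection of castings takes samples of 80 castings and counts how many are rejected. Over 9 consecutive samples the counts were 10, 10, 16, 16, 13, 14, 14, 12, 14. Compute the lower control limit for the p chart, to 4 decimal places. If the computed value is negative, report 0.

p̄ = Σdᵢ / (k·n) = 119 / (9 × 80) = 0.16528
LCL = p̄ − 3·√(p̄(1−p̄)/n) = 0.16528 − 3 × 0.04153 = 0.04070

0.0407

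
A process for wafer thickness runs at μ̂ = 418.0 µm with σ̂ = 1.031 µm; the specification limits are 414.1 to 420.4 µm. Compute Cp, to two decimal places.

Cp = (USL − LSL) / (6σ̂) = (420.4 − 414.1) / (6 × 1.031) = 6.3000 / 6.1860 = 1.0184

1.02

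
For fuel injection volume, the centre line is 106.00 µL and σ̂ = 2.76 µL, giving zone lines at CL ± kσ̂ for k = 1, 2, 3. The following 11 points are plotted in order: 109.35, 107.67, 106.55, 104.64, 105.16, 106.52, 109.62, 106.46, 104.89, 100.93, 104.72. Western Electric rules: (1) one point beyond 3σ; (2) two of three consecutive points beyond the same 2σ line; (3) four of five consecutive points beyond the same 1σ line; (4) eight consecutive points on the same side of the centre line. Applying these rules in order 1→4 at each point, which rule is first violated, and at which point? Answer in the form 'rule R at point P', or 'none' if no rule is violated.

none

Zone of each point (C = within 1σ̂, B = 1σ̂–2σ̂, A = 2σ̂–3σ̂, * = beyond 3σ̂; sign = side of CL): 1:+B, 2:+C, 3:+C, 4:-C, 5:-C, 6:+C, 7:+B, 8:+C, 9:-C, 10:-B, 11:-C
No rule fires across all 11 points.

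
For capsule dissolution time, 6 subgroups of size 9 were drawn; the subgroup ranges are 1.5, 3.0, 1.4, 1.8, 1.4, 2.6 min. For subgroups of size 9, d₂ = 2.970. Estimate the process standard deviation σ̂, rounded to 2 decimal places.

0.66

R̄ = (1.5 + 3.0 + 1.4 + 1.8 + 1.4 + 2.6) / 6 = 1.9500
σ̂ = R̄ / d₂ = 1.9500 / 2.970 = 0.6566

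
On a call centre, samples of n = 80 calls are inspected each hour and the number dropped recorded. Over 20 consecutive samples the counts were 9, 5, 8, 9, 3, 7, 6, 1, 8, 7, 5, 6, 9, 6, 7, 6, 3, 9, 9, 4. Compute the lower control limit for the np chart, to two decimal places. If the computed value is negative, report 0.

p̄ = Σdᵢ / (k·n) = 127 / (20 × 80) = 0.07938
LCL = np̄ − 3·√(np̄(1−p̄)) = 6.3500 − 3 × 2.4178 = -0.9035 → 0 (negative, so LCL = 0)

0.00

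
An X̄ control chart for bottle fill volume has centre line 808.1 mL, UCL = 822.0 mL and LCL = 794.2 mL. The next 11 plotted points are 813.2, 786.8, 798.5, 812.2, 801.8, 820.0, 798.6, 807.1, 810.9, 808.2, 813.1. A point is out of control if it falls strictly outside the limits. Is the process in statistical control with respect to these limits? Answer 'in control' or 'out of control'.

Compare each point to [794.2, 822.0]: sample 2 = 786.8 < LCL.

out of control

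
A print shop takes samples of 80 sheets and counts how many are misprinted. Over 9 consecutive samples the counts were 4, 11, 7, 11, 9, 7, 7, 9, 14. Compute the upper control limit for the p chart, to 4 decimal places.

0.2146

p̄ = Σdᵢ / (k·n) = 79 / (9 × 80) = 0.10972
UCL = p̄ + 3·√(p̄(1−p̄)/n) = 0.10972 + 3 × √(0.10972×0.89028/80) = 0.10972 + 3 × 0.03494 = 0.21455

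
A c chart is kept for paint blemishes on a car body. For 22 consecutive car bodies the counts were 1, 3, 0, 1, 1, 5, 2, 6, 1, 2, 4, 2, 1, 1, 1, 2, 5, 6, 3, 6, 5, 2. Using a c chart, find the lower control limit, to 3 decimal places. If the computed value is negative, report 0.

c̄ = (1 + 3 + 0 + 1 + 1 + 5 + 2 + 6 + 1 + 2 + 4 + 2 + 1 + 1 + 1 + 2 + 5 + 6 + 3 + 6 + 5 + 2) / 22 = 60 / 22 = 2.7273
LCL = c̄ − 3√c̄ = 2.7273 − 3 × 1.6514 = -2.2271 → 0 (cannot be negative)

0.000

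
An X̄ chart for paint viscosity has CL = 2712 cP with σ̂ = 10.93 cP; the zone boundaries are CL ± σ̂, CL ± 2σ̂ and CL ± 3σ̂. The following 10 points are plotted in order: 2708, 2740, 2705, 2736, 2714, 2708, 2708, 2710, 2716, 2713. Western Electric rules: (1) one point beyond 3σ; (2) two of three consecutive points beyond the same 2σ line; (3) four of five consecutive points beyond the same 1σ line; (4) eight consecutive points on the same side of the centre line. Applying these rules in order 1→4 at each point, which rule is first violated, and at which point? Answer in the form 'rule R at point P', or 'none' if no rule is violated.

rule 2 at point 4

Zone of each point (C = within 1σ̂, B = 1σ̂–2σ̂, A = 2σ̂–3σ̂, * = beyond 3σ̂; sign = side of CL): 1:-C, 2:+A, 3:-C, 4:+A, 5:+C, 6:-C, 7:-C, 8:-C, 9:+C, 10:+C
Rule 2 (two of three consecutive points beyond the same 2σ limit) is satisfied at point 4.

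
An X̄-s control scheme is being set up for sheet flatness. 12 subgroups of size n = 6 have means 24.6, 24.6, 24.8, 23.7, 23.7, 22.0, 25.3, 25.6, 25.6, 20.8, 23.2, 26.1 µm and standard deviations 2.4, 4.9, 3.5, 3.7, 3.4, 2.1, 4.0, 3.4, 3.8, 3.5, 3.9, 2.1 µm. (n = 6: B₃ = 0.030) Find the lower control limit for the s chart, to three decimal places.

0.102

s̄ = (2.4 + 4.9 + 3.5 + 3.7 + 3.4 + 2.1 + 4.0 + 3.4 + 3.8 + 3.5 + 3.9 + 2.1) / 12 = 3.3917
LCL_s = B₃·s̄ = 0.030 × 3.3917 = 0.1018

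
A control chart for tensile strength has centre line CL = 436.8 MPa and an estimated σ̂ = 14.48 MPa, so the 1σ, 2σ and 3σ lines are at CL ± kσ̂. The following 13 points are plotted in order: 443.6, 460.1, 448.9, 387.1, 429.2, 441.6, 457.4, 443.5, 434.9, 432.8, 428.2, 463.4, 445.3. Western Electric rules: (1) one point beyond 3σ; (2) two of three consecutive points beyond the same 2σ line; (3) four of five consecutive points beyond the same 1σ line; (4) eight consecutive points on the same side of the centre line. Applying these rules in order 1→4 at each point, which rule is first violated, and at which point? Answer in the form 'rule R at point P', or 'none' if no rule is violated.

Zone of each point (C = within 1σ̂, B = 1σ̂–2σ̂, A = 2σ̂–3σ̂, * = beyond 3σ̂; sign = side of CL): 1:+C, 2:+B, 3:+C, 4:-*, 5:-C, 6:+C, 7:+B, 8:+C, 9:-C, 10:-C, 11:-C, 12:+B, 13:+C
Rule 1 (one point beyond the 3σ limits) is satisfied at point 4.

rule 1 at point 4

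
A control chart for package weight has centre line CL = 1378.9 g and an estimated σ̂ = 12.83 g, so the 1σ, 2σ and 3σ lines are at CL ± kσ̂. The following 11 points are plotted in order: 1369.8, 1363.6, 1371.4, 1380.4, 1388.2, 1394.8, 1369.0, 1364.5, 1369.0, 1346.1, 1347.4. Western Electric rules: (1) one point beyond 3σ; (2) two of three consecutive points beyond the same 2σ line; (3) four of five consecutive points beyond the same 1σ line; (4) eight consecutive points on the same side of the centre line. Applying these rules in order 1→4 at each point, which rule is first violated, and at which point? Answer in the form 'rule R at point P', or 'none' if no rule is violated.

Zone of each point (C = within 1σ̂, B = 1σ̂–2σ̂, A = 2σ̂–3σ̂, * = beyond 3σ̂; sign = side of CL): 1:-C, 2:-B, 3:-C, 4:+C, 5:+C, 6:+B, 7:-C, 8:-B, 9:-C, 10:-A, 11:-A
Rule 2 (two of three consecutive points beyond the same 2σ limit) is satisfied at point 11.

rule 2 at point 11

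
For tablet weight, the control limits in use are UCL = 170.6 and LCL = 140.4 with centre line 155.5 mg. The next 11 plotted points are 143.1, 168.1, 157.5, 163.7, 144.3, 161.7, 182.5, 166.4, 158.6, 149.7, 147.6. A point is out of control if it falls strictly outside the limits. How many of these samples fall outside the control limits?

1

Compare each point to [140.4, 170.6]: sample 7 = 182.5 > UCL.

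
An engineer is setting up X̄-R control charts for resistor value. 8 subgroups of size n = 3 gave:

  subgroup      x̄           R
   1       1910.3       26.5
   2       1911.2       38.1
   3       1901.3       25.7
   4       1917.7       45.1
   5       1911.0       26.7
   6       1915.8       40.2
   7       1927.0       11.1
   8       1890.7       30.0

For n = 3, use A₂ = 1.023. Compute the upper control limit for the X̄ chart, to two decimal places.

1941.75

X̄̄ = (1910.3 + 1911.2 + 1901.3 + 1917.7 + 1911.0 + 1915.8 + 1927.0 + 1890.7) / 8 = 15285.0000 / 8 = 1910.6250
R̄ = (26.5 + 38.1 + 25.7 + 45.1 + 26.7 + 40.2 + 11.1 + 30.0) / 8 = 243.4000 / 8 = 30.4250
UCL = X̄̄ + A₂·R̄ = 1910.6250 + 1.023 × 30.4250 = 1941.7498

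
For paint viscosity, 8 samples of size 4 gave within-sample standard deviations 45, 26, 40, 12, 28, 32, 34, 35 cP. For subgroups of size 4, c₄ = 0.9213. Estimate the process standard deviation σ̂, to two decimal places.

s̄ = (45 + 26 + 40 + 12 + 28 + 32 + 34 + 35) / 8 = 31.5000
σ̂ = s̄ / c₄ = 31.5000 / 0.9213 = 34.1908

34.19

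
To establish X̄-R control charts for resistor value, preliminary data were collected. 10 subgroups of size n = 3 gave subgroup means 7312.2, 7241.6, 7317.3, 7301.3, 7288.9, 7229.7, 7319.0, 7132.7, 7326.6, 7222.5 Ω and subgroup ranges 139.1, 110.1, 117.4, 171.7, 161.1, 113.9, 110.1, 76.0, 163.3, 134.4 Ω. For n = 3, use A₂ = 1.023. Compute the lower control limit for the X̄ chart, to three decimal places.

X̄̄ = (7312.2 + 7241.6 + 7317.3 + 7301.3 + 7288.9 + 7229.7 + 7319.0 + 7132.7 + 7326.6 + 7222.5) / 10 = 72691.8000 / 10 = 7269.1800
R̄ = (139.1 + 110.1 + 117.4 + 171.7 + 161.1 + 113.9 + 110.1 + 76.0 + 163.3 + 134.4) / 10 = 1297.1000 / 10 = 129.7100
LCL = X̄̄ − A₂·R̄ = 7269.1800 − 1.023 × 129.7100 = 7136.4867

7136.487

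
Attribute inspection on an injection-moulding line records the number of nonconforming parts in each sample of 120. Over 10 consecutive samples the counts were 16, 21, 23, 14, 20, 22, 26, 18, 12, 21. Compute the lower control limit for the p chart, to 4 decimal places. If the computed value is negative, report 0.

p̄ = Σdᵢ / (k·n) = 193 / (10 × 120) = 0.16083
LCL = p̄ − 3·√(p̄(1−p̄)/n) = 0.16083 − 3 × 0.03354 = 0.06022

0.0602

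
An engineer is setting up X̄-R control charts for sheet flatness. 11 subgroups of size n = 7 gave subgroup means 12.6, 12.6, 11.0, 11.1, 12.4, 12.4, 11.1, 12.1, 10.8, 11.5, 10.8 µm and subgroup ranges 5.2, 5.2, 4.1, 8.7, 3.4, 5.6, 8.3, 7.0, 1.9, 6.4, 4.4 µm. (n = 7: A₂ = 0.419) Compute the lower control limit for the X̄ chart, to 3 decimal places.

9.380

X̄̄ = (12.6 + 12.6 + 11.0 + 11.1 + 12.4 + 12.4 + 11.1 + 12.1 + 10.8 + 11.5 + 10.8) / 11 = 128.4000 / 11 = 11.6727
R̄ = (5.2 + 5.2 + 4.1 + 8.7 + 3.4 + 5.6 + 8.3 + 7.0 + 1.9 + 6.4 + 4.4) / 11 = 60.2000 / 11 = 5.4727
LCL = X̄̄ − A₂·R̄ = 11.6727 − 0.419 × 5.4727 = 9.3797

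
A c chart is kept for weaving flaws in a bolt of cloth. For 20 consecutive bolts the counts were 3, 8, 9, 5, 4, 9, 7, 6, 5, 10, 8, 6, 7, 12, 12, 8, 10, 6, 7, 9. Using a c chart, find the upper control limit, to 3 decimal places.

c̄ = (3 + 8 + 9 + 5 + 4 + 9 + 7 + 6 + 5 + 10 + 8 + 6 + 7 + 12 + 12 + 8 + 10 + 6 + 7 + 9) / 20 = 151 / 20 = 7.5500
UCL = c̄ + 3√c̄ = 7.5500 + 3 × √7.5500 = 7.5500 + 3 × 2.7477 = 15.7932

15.793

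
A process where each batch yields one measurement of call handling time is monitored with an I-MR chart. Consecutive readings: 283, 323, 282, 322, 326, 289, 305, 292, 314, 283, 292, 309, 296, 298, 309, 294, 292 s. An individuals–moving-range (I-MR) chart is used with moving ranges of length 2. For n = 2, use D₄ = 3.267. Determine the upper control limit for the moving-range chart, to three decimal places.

Moving ranges: 40, 41, 40, 4, 37, 16, 13, 22, 31, 9, 17, 13, 2, 11, 15, 2; M̄R̄ = 313.0000 / 16 = 19.5625
UCL_MR = D₄·M̄R̄ = 3.267 × 19.5625 = 63.9107

63.911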